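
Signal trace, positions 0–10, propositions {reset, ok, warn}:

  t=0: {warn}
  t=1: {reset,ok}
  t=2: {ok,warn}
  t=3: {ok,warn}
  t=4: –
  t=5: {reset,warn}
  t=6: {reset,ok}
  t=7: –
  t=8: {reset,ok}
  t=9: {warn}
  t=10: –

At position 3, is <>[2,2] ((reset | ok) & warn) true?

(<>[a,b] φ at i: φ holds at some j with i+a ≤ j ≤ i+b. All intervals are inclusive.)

Check ((reset | ok) & warn) at each j in [5,5]:
  j=5: true
Found at j=5 → formula holds.

Holds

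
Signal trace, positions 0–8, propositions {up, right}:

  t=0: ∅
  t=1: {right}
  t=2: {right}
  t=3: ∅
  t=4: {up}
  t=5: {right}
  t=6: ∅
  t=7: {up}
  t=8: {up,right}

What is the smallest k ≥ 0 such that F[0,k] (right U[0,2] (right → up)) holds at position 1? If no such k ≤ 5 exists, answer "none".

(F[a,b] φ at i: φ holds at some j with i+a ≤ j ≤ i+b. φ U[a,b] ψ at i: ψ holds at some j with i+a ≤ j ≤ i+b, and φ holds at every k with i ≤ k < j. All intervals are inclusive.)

Scan j = 1,2,… for (right U[0,2] (right → up)):
  j=1: holds
First hit at j=1, so smallest k = 1-1 = 0.

0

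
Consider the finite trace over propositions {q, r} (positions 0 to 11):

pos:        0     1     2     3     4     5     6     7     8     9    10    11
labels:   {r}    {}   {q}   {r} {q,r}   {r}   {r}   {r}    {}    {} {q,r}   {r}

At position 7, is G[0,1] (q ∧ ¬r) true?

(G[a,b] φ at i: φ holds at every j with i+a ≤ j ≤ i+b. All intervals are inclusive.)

Check (q ∧ ¬r) at every j in [7,8]:
  j=7: false
  j=8: false
Fails at j=7 → formula fails.

No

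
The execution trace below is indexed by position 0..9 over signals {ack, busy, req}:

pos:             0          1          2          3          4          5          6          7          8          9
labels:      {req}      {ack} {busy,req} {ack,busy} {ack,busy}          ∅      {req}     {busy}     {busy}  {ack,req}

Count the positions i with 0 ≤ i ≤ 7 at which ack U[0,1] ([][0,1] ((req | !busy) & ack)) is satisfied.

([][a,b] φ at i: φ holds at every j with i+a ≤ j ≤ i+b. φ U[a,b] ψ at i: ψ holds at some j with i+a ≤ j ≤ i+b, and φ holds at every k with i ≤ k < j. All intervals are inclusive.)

0

Evaluate at each i in [0,7]:
  i=0: ✗ (no rhs in [0,1])
  i=1: ✗ (no rhs in [1,2])
  i=2: ✗ (no rhs in [2,3])
  i=3: ✗ (no rhs in [3,4])
  i=4: ✗ (no rhs in [4,5])
  i=5: ✗ (no rhs in [5,6])
  i=6: ✗ (no rhs in [6,7])
  i=7: ✗ (no rhs in [7,8])
Positions where it holds: {} → 0.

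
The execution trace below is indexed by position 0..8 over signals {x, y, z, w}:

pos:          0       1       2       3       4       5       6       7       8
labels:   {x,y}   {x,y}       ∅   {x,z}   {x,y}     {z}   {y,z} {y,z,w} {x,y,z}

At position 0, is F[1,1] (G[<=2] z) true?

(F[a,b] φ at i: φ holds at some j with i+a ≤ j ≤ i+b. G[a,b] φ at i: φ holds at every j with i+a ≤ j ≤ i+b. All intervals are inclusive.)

Does not hold

Check G[<=2] z at each j in [1,1]:
  j=1: fails at 1
No position in the window satisfies it → formula fails.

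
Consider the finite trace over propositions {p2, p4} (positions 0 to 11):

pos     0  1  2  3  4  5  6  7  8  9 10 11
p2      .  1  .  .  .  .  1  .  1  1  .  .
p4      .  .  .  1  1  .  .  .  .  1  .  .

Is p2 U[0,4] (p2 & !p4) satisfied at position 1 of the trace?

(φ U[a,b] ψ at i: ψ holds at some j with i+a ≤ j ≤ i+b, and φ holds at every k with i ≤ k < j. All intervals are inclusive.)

True

Need some j in [1,5] with (p2 & !p4), and p2 at every k in [1,j-1].
  j=1: (p2 & !p4) holds; no prefix to check → satisfied.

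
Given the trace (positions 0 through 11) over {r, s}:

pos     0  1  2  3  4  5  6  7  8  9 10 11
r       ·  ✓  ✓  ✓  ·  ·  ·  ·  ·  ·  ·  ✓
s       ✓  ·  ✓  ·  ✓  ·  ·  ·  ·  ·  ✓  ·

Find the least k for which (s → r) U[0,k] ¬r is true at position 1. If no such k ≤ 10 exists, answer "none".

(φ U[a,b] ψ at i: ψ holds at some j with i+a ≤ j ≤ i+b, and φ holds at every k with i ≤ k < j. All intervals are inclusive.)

3

Need earliest j ≥ 1 with ¬r, and (s → r) at every k in [1,j-1].
  j=1: rhs fails.
  j=2: rhs fails.
  j=3: rhs fails.
  j=4: rhs holds; lhs holds on [1,3]. k = 3.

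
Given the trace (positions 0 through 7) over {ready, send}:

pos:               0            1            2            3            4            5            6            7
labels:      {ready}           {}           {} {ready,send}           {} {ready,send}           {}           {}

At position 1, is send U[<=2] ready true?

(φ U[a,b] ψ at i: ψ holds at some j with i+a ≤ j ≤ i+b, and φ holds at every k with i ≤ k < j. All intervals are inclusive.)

False

Need some j in [1,3] with ready, and send at every k in [1,j-1].
  j=1: ready false.
  j=2: ready false.
  j=3: ready holds, but send fails at k=1 → not this j.
No j in the window works → until fails.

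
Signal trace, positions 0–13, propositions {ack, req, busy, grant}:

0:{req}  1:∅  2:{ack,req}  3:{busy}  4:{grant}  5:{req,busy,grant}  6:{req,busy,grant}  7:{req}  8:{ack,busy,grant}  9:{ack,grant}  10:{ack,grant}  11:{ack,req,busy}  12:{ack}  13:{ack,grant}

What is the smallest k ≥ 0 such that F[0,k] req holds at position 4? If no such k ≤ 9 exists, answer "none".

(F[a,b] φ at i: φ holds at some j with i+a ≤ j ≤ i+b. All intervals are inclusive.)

Scan j = 4,5,… for req:
  j=4: fails
  j=5: holds
First hit at j=5, so smallest k = 5-4 = 1.

1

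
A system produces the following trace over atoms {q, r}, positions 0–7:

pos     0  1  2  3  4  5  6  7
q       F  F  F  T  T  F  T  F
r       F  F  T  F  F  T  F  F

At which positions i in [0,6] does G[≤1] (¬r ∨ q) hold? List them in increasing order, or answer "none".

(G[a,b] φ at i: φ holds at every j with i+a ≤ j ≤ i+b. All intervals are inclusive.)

Evaluate at each i in [0,6]:
  i=0: ✓ (all of [0,1])
  i=1: ✗ (fails at j=2)
  i=2: ✗ (fails at j=2)
  i=3: ✓ (all of [3,4])
  i=4: ✗ (fails at j=5)
  i=5: ✗ (fails at j=5)
  i=6: ✓ (all of [6,7])

0, 3, 6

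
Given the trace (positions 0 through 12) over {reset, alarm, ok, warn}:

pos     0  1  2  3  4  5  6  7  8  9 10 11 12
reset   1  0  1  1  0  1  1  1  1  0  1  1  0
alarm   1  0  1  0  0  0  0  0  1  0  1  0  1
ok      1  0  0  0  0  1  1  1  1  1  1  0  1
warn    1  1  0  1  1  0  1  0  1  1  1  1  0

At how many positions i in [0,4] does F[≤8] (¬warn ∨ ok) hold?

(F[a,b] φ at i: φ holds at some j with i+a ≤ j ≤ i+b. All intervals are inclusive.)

5

Evaluate at each i in [0,4]:
  i=0: ✓ (witness j=0)
  i=1: ✓ (witness j=2)
  i=2: ✓ (witness j=2)
  i=3: ✓ (witness j=5)
  i=4: ✓ (witness j=5)
Positions where it holds: {0, 1, 2, 3, 4} → 5.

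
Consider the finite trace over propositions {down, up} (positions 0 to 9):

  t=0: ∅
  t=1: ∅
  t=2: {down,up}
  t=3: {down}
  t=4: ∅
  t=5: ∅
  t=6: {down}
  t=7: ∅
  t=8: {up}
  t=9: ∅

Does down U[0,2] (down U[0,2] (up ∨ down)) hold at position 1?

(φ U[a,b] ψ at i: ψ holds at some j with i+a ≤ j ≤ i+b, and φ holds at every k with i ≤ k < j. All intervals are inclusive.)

Need some j in [1,3] with (down U[0,2] (up ∨ down)), and down at every k in [1,j-1].
  j=1: (down U[0,2] (up ∨ down)) — fails.
  j=2: (down U[0,2] (up ∨ down)) holds, but down fails at k=1 → not this j.
  j=3: (down U[0,2] (up ∨ down)) holds, but down fails at k=1 → not this j.
No j in the window works → until fails.

False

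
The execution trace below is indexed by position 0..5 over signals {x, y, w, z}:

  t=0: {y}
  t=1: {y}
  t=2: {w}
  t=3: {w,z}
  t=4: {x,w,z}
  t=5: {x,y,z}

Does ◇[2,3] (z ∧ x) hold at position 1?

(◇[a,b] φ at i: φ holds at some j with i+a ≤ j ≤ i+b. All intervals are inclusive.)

Check (z ∧ x) at each j in [3,4]:
  j=3: false
  j=4: true
Found at j=4 → formula holds.

Holds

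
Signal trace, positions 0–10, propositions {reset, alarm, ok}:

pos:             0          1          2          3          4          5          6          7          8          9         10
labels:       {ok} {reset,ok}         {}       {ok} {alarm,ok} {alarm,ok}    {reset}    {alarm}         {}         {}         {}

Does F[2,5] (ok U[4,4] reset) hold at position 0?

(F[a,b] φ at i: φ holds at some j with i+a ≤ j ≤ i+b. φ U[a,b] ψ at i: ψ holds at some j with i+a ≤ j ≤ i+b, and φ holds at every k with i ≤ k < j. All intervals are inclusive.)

Does not hold

Check (ok U[4,4] reset) at each j in [2,5]:
  j=2: fails
  j=3: fails
  j=4: fails
  j=5: fails
No position in the window satisfies it → formula fails.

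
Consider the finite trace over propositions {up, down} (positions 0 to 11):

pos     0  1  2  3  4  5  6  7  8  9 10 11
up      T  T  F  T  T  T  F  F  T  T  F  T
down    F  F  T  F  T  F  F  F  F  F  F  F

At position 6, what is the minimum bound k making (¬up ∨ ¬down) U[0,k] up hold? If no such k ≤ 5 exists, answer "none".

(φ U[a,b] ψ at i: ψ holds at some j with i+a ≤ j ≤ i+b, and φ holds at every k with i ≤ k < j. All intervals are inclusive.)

2

Need earliest j ≥ 6 with up, and (¬up ∨ ¬down) at every k in [6,j-1].
  j=6: rhs fails.
  j=7: rhs fails.
  j=8: rhs holds; lhs holds on [6,7]. k = 2.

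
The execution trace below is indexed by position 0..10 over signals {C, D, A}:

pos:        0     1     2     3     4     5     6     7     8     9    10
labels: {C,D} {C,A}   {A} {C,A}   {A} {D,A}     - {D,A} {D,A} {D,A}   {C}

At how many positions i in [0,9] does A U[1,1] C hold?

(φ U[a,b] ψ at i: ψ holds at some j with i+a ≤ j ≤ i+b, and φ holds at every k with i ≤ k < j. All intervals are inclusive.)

Evaluate at each i in [0,9]:
  i=0: ✗ (lhs fails at k=0 before rhs at j=1)
  i=1: ✗ (no rhs in [2,2])
  i=2: ✓ (rhs at j=3; lhs holds on [2,2])
  i=3: ✗ (no rhs in [4,4])
  i=4: ✗ (no rhs in [5,5])
  i=5: ✗ (no rhs in [6,6])
  i=6: ✗ (no rhs in [7,7])
  i=7: ✗ (no rhs in [8,8])
  i=8: ✗ (no rhs in [9,9])
  i=9: ✓ (rhs at j=10; lhs holds on [9,9])
Positions where it holds: {2, 9} → 2.

2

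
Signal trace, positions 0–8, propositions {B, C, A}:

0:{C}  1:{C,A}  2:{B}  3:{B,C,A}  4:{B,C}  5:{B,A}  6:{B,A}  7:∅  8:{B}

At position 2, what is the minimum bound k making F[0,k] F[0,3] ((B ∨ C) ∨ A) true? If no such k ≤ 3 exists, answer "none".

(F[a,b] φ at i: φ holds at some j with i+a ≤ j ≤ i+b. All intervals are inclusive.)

0

Scan j = 2,3,… for F[0,3] ((B ∨ C) ∨ A):
  j=2: holds
First hit at j=2, so smallest k = 2-2 = 0.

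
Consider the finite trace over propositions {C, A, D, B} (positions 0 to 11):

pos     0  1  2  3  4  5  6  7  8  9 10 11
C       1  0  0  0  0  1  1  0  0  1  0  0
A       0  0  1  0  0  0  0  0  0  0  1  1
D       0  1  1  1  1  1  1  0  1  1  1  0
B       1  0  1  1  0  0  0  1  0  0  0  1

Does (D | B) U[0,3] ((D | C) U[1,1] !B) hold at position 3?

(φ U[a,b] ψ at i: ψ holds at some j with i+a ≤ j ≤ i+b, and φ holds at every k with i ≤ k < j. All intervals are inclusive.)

Need some j in [3,6] with ((D | C) U[1,1] !B), and (D | B) at every k in [3,j-1].
  j=3: ((D | C) U[1,1] !B) holds; no prefix to check → satisfied.

True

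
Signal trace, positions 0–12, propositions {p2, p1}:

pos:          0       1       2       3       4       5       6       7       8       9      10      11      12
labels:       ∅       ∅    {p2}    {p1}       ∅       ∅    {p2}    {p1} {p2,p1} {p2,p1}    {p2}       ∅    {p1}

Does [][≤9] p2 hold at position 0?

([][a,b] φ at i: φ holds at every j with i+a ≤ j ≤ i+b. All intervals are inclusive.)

Check p2 at every j in [0,9]:
  j=0: false
  j=1: false
  j=2: true
  j=3: false
  j=4: false
  j=5: false
  j=6: true
  j=7: false
  j=8: true
  j=9: true
Fails at j=0 → formula fails.

Does not hold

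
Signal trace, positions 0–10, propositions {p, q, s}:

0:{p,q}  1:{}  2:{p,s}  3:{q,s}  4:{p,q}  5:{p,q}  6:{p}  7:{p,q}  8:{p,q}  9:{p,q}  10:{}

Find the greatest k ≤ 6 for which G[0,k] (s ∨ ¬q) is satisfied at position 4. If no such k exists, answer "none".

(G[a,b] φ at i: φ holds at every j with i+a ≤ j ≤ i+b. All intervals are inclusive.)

none

(s ∨ ¬q) must hold from j=4 onward; find where it first fails.
  j=4: fails → no k works.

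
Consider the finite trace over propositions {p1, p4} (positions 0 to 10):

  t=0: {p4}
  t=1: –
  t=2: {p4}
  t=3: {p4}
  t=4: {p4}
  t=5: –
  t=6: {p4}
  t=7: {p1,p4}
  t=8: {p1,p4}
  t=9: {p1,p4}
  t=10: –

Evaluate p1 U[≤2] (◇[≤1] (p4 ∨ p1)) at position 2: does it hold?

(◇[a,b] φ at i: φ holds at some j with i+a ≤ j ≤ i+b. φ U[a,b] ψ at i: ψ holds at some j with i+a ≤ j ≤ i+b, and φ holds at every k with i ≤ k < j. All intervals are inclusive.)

Need some j in [2,4] with ◇[≤1] (p4 ∨ p1), and p1 at every k in [2,j-1].
  j=2: ◇[≤1] (p4 ∨ p1) holds; no prefix to check → satisfied.

True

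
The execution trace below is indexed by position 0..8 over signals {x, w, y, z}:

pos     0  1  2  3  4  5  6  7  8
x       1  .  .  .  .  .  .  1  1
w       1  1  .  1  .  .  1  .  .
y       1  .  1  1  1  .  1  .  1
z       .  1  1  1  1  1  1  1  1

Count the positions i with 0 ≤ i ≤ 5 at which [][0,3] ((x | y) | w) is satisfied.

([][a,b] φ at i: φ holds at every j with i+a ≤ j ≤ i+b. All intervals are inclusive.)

2

Evaluate at each i in [0,5]:
  i=0: ✓ (all of [0,3])
  i=1: ✓ (all of [1,4])
  i=2: ✗ (fails at j=5)
  i=3: ✗ (fails at j=5)
  i=4: ✗ (fails at j=5)
  i=5: ✗ (fails at j=5)
Positions where it holds: {0, 1} → 2.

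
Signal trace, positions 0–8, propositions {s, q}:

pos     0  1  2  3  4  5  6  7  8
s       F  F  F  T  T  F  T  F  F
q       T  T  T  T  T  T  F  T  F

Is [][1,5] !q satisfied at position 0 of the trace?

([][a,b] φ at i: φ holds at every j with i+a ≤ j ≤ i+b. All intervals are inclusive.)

Check !q at every j in [1,5]:
  j=1: false
  j=2: false
  j=3: false
  j=4: false
  j=5: false
Fails at j=1 → formula fails.

False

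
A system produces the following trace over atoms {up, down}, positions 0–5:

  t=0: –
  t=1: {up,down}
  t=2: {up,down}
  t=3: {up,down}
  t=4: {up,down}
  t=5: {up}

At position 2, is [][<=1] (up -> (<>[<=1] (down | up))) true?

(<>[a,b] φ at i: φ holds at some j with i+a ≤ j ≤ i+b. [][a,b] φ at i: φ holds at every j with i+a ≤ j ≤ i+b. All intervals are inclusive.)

Yes

Check (up -> (<>[<=1] (down | up))) at every j in [2,3]:
  j=2: antecedent true; consequent holds (witness at 2) → ✓
  j=3: antecedent true; consequent holds (witness at 3) → ✓
All positions satisfy it → formula holds.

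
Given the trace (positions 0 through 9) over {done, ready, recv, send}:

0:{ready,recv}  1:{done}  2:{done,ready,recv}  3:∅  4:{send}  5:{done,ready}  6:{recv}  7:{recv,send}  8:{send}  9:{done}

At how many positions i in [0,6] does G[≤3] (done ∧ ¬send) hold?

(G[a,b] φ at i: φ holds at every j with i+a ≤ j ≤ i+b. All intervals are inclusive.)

0

Evaluate at each i in [0,6]:
  i=0: ✗ (fails at j=0)
  i=1: ✗ (fails at j=3)
  i=2: ✗ (fails at j=3)
  i=3: ✗ (fails at j=3)
  i=4: ✗ (fails at j=4)
  i=5: ✗ (fails at j=6)
  i=6: ✗ (fails at j=6)
Positions where it holds: {} → 0.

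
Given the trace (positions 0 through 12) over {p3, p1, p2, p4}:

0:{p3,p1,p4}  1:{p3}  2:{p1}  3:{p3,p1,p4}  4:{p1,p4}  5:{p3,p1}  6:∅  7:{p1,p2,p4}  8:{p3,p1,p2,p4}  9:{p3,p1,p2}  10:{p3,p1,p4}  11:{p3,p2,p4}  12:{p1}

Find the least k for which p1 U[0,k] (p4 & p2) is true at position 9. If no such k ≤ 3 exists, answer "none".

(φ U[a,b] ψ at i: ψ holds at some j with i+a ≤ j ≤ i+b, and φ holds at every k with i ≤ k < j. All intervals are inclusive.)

2

Need earliest j ≥ 9 with (p4 & p2), and p1 at every k in [9,j-1].
  j=9: rhs fails.
  j=10: rhs fails.
  j=11: rhs holds; lhs holds on [9,10]. k = 2.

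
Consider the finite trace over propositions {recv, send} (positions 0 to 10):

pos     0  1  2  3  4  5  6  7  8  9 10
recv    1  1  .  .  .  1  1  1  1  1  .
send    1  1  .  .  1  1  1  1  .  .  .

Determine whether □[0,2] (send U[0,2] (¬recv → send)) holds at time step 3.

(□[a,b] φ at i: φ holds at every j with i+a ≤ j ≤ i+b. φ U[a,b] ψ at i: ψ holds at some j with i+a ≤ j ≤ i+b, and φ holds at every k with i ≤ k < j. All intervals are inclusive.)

Check (send U[0,2] (¬recv → send)) at every j in [3,5]:
  j=3: fails
  j=4: holds
  j=5: holds
Fails at j=3 → formula fails.

False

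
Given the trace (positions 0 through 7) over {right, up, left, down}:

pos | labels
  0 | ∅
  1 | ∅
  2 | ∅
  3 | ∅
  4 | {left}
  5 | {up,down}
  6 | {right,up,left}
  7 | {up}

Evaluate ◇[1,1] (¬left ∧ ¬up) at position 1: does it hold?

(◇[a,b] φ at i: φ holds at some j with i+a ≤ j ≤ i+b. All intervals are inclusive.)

Check (¬left ∧ ¬up) at each j in [2,2]:
  j=2: true
Found at j=2 → formula holds.

Yes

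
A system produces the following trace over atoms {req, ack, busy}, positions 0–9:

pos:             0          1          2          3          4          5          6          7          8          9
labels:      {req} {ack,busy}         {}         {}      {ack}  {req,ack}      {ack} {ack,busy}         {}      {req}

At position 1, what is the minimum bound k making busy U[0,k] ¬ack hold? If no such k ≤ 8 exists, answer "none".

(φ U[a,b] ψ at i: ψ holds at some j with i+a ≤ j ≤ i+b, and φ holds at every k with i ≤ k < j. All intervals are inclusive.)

Need earliest j ≥ 1 with ¬ack, and busy at every k in [1,j-1].
  j=1: rhs fails.
  j=2: rhs holds; lhs holds on [1,1]. k = 1.

1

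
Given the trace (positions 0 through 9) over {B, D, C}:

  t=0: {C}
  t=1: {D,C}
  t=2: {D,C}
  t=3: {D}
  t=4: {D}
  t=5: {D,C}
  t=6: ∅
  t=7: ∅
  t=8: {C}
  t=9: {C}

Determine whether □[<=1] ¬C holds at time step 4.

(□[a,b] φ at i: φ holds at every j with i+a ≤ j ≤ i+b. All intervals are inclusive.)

No

Check ¬C at every j in [4,5]:
  j=4: true
  j=5: false
Fails at j=5 → formula fails.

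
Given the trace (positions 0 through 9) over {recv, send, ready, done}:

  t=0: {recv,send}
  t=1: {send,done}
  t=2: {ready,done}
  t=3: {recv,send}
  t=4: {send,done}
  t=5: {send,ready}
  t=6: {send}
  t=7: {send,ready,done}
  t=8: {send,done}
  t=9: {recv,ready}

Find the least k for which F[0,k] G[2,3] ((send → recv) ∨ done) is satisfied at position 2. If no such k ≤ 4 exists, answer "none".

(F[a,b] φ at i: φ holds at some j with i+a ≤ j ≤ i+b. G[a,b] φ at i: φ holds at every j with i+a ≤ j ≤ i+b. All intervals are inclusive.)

3

Scan j = 2,3,… for G[2,3] ((send → recv) ∨ done):
  j=2: fails
  j=3: fails
  j=4: fails
  j=5: holds
First hit at j=5, so smallest k = 5-2 = 3.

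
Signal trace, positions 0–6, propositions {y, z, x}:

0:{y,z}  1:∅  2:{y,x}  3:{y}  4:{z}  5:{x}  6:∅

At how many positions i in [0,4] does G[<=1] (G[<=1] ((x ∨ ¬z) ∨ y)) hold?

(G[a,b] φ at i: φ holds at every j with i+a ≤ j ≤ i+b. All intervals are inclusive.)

Evaluate at each i in [0,4]:
  i=0: ✓ (all of [0,1])
  i=1: ✓ (all of [1,2])
  i=2: ✗ (fails at j=3)
  i=3: ✗ (fails at j=3)
  i=4: ✗ (fails at j=4)
Positions where it holds: {0, 1} → 2.

2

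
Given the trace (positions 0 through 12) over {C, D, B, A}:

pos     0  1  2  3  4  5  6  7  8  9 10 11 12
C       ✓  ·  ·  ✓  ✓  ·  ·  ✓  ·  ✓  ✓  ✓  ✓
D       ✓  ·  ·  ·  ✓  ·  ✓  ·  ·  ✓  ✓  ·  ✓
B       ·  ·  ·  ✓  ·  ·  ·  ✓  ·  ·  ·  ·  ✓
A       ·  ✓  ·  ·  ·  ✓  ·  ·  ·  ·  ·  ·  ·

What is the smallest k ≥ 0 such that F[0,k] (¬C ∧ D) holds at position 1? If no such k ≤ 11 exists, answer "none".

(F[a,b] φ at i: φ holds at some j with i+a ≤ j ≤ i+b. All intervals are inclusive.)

Scan j = 1,2,… for (¬C ∧ D):
  j=1: fails
  j=2: fails
  j=3: fails
  j=4: fails
  j=5: fails
  j=6: holds
First hit at j=6, so smallest k = 6-1 = 5.

5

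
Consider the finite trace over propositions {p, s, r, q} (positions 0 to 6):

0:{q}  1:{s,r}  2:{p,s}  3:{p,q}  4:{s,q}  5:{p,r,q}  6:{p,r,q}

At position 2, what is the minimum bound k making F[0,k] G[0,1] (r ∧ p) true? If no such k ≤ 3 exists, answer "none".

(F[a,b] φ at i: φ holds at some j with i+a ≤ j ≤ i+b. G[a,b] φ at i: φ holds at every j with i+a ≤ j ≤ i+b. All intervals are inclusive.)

3

Scan j = 2,3,… for G[0,1] (r ∧ p):
  j=2: fails
  j=3: fails
  j=4: fails
  j=5: holds
First hit at j=5, so smallest k = 5-2 = 3.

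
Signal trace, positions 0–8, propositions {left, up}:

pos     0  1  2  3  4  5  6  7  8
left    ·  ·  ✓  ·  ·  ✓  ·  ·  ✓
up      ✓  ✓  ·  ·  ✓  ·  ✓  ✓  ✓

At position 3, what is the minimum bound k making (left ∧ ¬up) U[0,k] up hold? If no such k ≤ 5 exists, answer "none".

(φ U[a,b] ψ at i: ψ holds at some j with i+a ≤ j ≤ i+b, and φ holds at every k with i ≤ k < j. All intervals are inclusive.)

Need earliest j ≥ 3 with up, and (left ∧ ¬up) at every k in [3,j-1].
  j=3: rhs fails.
  j=4: rhs holds but lhs fails at k=3.
  j=5: rhs fails.
  j=6: rhs holds but lhs fails at k=3.
  j=7: rhs holds but lhs fails at k=3.
  j=8: rhs holds but lhs fails at k=3.
No witness within the range → none.

none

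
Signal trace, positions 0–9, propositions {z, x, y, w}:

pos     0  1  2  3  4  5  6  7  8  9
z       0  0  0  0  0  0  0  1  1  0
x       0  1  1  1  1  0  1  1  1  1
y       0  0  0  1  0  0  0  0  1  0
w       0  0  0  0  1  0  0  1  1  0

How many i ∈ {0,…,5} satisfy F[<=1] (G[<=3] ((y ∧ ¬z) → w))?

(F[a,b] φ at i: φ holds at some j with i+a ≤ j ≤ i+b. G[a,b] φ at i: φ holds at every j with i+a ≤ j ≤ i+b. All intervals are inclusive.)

3

Evaluate at each i in [0,5]:
  i=0: ✗ (none in [0,1])
  i=1: ✗ (none in [1,2])
  i=2: ✗ (none in [2,3])
  i=3: ✓ (witness j=4)
  i=4: ✓ (witness j=4)
  i=5: ✓ (witness j=5)
Positions where it holds: {3, 4, 5} → 3.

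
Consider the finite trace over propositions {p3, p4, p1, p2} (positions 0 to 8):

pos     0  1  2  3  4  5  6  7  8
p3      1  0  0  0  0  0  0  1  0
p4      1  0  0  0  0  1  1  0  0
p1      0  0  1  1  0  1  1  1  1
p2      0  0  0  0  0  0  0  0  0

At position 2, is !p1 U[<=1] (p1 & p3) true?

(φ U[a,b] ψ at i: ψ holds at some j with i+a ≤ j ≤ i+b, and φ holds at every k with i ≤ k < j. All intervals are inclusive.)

Need some j in [2,3] with (p1 & p3), and !p1 at every k in [2,j-1].
  j=2: (p1 & p3) false.
  j=3: (p1 & p3) false.
No j in the window works → until fails.

False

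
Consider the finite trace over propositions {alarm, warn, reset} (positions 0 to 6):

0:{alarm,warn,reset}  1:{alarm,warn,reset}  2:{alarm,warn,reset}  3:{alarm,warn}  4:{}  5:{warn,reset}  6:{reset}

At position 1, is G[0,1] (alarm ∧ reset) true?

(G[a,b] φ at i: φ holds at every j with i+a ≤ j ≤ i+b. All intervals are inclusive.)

Holds

Check (alarm ∧ reset) at every j in [1,2]:
  j=1: true
  j=2: true
All positions satisfy it → formula holds.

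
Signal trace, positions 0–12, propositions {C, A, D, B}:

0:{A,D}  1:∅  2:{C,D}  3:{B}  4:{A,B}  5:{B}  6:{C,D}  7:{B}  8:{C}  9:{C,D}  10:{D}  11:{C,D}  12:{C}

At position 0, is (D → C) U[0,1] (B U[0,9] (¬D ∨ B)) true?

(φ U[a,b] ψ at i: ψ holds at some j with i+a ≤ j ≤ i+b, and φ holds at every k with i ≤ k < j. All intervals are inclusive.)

No

Need some j in [0,1] with (B U[0,9] (¬D ∨ B)), and (D → C) at every k in [0,j-1].
  j=0: (B U[0,9] (¬D ∨ B)) — fails.
  j=1: (B U[0,9] (¬D ∨ B)) holds, but (D → C) fails at k=0 → not this j.
No j in the window works → until fails.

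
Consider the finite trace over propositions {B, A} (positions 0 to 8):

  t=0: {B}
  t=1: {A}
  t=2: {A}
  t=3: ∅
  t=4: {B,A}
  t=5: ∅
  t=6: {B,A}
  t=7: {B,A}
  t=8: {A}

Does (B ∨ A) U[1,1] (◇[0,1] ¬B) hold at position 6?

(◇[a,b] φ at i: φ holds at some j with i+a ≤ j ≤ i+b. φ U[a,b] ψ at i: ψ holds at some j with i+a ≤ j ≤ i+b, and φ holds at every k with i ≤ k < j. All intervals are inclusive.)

Yes

Need some j in [7,7] with ◇[0,1] ¬B, and (B ∨ A) at every k in [6,j-1].
  j=7: ◇[0,1] ¬B holds; (B ∨ A) holds at every k in [6,6] → satisfied.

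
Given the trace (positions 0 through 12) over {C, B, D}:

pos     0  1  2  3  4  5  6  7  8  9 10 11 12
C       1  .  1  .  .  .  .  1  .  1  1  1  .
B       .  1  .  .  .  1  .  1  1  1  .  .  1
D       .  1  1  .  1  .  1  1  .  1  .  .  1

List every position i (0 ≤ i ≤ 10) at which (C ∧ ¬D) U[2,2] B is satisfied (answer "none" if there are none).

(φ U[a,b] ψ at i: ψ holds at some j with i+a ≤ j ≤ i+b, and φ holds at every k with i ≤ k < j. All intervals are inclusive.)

Evaluate at each i in [0,10]:
  i=0: ✗ (no rhs in [2,2])
  i=1: ✗ (no rhs in [3,3])
  i=2: ✗ (no rhs in [4,4])
  i=3: ✗ (lhs fails at k=3 before rhs at j=5)
  i=4: ✗ (no rhs in [6,6])
  i=5: ✗ (lhs fails at k=5 before rhs at j=7)
  i=6: ✗ (lhs fails at k=6 before rhs at j=8)
  i=7: ✗ (lhs fails at k=7 before rhs at j=9)
  i=8: ✗ (no rhs in [10,10])
  i=9: ✗ (no rhs in [11,11])
  i=10: ✓ (rhs at j=12; lhs holds on [10,11])

10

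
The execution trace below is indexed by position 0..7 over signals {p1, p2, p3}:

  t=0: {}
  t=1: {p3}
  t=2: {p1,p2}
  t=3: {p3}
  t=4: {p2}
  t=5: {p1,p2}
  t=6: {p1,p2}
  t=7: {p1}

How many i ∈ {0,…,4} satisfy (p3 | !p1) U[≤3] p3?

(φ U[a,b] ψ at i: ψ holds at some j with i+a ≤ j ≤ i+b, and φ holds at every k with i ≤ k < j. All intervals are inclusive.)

3

Evaluate at each i in [0,4]:
  i=0: ✓ (rhs at j=1; lhs holds on [0,0])
  i=1: ✓ (rhs at j=1)
  i=2: ✗ (lhs fails at k=2 before rhs at j=3)
  i=3: ✓ (rhs at j=3)
  i=4: ✗ (no rhs in [4,7])
Positions where it holds: {0, 1, 3} → 3.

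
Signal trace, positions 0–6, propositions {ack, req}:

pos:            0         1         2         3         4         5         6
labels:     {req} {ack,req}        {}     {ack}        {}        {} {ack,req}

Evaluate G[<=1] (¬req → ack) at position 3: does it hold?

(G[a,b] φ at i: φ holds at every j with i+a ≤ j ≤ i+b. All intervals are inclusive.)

No

Check (¬req → ack) at every j in [3,4]:
  j=3: antecedent true; consequent true → ✓
  j=4: antecedent true; consequent false → ✗
Fails at j=4 → formula fails.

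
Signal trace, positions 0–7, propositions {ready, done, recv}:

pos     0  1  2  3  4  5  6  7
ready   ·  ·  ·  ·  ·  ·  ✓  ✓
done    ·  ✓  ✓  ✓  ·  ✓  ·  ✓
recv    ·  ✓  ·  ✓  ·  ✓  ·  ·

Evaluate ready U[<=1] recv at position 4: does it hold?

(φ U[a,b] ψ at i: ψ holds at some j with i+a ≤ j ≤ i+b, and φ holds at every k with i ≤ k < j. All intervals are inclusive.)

False

Need some j in [4,5] with recv, and ready at every k in [4,j-1].
  j=4: recv false.
  j=5: recv holds, but ready fails at k=4 → not this j.
No j in the window works → until fails.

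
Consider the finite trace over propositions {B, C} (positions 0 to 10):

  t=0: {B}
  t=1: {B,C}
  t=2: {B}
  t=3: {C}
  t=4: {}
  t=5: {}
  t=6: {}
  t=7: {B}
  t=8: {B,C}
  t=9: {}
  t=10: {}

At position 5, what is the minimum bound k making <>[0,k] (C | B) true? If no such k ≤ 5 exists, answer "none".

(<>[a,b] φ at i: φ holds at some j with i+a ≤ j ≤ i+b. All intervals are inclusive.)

2

Scan j = 5,6,… for (C | B):
  j=5: fails
  j=6: fails
  j=7: holds
First hit at j=7, so smallest k = 7-5 = 2.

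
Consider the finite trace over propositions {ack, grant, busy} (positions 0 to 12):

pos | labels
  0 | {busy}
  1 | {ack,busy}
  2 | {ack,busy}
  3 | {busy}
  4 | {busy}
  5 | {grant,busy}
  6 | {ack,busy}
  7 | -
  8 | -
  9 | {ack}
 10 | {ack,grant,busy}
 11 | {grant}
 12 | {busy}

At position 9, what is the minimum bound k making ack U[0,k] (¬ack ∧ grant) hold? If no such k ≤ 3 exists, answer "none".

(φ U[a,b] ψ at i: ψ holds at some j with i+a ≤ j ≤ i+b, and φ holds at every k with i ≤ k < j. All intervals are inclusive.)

Need earliest j ≥ 9 with (¬ack ∧ grant), and ack at every k in [9,j-1].
  j=9: rhs fails.
  j=10: rhs fails.
  j=11: rhs holds; lhs holds on [9,10]. k = 2.

2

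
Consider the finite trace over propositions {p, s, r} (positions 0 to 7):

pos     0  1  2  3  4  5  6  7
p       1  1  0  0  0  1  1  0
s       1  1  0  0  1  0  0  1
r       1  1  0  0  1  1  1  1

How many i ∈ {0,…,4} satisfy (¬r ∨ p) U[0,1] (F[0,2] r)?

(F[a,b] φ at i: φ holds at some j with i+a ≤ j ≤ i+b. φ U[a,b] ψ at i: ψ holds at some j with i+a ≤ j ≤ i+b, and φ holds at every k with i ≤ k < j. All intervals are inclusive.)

5

Evaluate at each i in [0,4]:
  i=0: ✓ (rhs at j=0)
  i=1: ✓ (rhs at j=1)
  i=2: ✓ (rhs at j=2)
  i=3: ✓ (rhs at j=3)
  i=4: ✓ (rhs at j=4)
Positions where it holds: {0, 1, 2, 3, 4} → 5.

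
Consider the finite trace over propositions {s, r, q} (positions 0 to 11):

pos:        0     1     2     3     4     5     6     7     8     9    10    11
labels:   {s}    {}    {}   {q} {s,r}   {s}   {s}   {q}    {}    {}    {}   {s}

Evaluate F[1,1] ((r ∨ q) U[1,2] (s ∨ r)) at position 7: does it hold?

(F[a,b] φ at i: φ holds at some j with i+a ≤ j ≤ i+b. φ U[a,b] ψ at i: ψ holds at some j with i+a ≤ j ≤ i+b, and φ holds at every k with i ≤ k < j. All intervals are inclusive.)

False

Check ((r ∨ q) U[1,2] (s ∨ r)) at each j in [8,8]:
  j=8: fails
No position in the window satisfies it → formula fails.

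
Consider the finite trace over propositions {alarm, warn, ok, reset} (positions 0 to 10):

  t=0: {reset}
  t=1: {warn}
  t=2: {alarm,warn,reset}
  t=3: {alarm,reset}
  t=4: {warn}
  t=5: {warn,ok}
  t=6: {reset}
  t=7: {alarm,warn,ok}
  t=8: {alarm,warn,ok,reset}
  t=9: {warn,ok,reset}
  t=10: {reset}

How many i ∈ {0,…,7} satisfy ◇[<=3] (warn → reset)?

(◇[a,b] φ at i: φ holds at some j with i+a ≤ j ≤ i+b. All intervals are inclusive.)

8

Evaluate at each i in [0,7]:
  i=0: ✓ (witness j=0)
  i=1: ✓ (witness j=2)
  i=2: ✓ (witness j=2)
  i=3: ✓ (witness j=3)
  i=4: ✓ (witness j=6)
  i=5: ✓ (witness j=6)
  i=6: ✓ (witness j=6)
  i=7: ✓ (witness j=8)
Positions where it holds: {0, 1, 2, 3, 4, 5, 6, 7} → 8.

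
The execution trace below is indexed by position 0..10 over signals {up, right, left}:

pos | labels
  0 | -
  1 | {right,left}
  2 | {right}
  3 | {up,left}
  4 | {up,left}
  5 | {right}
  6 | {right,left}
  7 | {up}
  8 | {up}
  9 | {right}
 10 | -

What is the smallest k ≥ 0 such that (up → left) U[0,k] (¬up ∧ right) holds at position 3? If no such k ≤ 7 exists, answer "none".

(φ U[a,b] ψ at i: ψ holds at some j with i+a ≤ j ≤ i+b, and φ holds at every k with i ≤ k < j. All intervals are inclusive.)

Need earliest j ≥ 3 with (¬up ∧ right), and (up → left) at every k in [3,j-1].
  j=3: rhs fails.
  j=4: rhs fails.
  j=5: rhs holds; lhs holds on [3,4]. k = 2.

2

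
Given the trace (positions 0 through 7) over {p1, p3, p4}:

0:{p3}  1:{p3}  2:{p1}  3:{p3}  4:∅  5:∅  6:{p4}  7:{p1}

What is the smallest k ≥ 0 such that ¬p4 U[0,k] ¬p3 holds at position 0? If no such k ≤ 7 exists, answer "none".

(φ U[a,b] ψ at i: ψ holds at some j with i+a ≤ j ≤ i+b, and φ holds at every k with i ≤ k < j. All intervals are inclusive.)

Need earliest j ≥ 0 with ¬p3, and ¬p4 at every k in [0,j-1].
  j=0: rhs fails.
  j=1: rhs fails.
  j=2: rhs holds; lhs holds on [0,1]. k = 2.

2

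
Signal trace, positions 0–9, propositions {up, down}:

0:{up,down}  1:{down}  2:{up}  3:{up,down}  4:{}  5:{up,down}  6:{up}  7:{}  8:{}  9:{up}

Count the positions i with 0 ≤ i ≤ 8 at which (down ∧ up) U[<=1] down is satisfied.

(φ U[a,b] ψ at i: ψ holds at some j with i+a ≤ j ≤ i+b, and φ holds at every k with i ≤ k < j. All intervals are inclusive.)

4

Evaluate at each i in [0,8]:
  i=0: ✓ (rhs at j=0)
  i=1: ✓ (rhs at j=1)
  i=2: ✗ (lhs fails at k=2 before rhs at j=3)
  i=3: ✓ (rhs at j=3)
  i=4: ✗ (lhs fails at k=4 before rhs at j=5)
  i=5: ✓ (rhs at j=5)
  i=6: ✗ (no rhs in [6,7])
  i=7: ✗ (no rhs in [7,8])
  i=8: ✗ (no rhs in [8,9])
Positions where it holds: {0, 1, 3, 5} → 4.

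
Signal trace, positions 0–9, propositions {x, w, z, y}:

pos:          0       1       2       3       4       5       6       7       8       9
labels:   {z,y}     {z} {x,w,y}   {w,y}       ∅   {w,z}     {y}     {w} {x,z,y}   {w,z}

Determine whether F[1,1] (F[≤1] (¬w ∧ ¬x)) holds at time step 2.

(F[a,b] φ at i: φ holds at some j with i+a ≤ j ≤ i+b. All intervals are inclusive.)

Holds

Check F[≤1] (¬w ∧ ¬x) at each j in [3,3]:
  j=3: holds (witness at 4)
Found at j=3 → formula holds.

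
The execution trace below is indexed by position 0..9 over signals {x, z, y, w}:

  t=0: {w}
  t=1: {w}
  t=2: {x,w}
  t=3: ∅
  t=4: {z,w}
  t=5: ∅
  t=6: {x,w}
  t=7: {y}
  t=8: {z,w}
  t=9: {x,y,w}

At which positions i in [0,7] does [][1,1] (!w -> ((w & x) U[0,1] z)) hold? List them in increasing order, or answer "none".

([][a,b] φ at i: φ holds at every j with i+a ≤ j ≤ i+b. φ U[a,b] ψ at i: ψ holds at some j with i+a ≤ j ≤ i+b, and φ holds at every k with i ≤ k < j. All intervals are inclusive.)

0, 1, 3, 5, 7

Evaluate at each i in [0,7]:
  i=0: ✓ (all of [1,1])
  i=1: ✓ (all of [2,2])
  i=2: ✗ (fails at j=3)
  i=3: ✓ (all of [4,4])
  i=4: ✗ (fails at j=5)
  i=5: ✓ (all of [6,6])
  i=6: ✗ (fails at j=7)
  i=7: ✓ (all of [8,8])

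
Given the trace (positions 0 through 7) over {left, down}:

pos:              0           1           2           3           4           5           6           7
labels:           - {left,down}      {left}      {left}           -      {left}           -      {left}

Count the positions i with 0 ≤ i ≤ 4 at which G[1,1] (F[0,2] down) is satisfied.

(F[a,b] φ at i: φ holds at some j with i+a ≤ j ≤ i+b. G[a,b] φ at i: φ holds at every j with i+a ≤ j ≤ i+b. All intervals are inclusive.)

1

Evaluate at each i in [0,4]:
  i=0: ✓ (all of [1,1])
  i=1: ✗ (fails at j=2)
  i=2: ✗ (fails at j=3)
  i=3: ✗ (fails at j=4)
  i=4: ✗ (fails at j=5)
Positions where it holds: {0} → 1.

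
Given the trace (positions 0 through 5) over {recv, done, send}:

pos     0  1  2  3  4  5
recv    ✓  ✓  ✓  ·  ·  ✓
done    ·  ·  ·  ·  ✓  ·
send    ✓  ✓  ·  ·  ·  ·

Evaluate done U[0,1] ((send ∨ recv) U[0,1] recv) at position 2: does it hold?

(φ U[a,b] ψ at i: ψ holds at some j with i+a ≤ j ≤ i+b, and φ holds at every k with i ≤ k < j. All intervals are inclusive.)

Holds

Need some j in [2,3] with ((send ∨ recv) U[0,1] recv), and done at every k in [2,j-1].
  j=2: ((send ∨ recv) U[0,1] recv) holds; no prefix to check → satisfied.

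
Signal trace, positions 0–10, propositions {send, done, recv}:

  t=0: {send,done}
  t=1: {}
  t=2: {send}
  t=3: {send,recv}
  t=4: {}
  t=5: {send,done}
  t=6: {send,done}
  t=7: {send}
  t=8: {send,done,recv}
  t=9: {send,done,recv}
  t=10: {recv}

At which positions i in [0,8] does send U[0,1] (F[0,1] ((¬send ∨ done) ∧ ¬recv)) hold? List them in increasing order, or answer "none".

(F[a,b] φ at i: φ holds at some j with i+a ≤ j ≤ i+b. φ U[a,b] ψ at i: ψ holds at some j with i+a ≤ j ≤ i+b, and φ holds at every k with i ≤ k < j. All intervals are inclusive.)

Evaluate at each i in [0,8]:
  i=0: ✓ (rhs at j=0)
  i=1: ✓ (rhs at j=1)
  i=2: ✓ (rhs at j=3; lhs holds on [2,2])
  i=3: ✓ (rhs at j=3)
  i=4: ✓ (rhs at j=4)
  i=5: ✓ (rhs at j=5)
  i=6: ✓ (rhs at j=6)
  i=7: ✗ (no rhs in [7,8])
  i=8: ✗ (no rhs in [8,9])

0, 1, 2, 3, 4, 5, 6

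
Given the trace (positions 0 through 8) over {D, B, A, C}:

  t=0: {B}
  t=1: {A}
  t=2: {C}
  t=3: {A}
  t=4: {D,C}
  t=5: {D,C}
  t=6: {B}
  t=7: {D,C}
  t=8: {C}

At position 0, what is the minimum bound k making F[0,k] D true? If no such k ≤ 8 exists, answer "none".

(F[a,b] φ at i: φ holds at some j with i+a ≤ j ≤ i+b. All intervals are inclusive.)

4

Scan j = 0,1,… for D:
  j=0: fails
  j=1: fails
  j=2: fails
  j=3: fails
  j=4: holds
First hit at j=4, so smallest k = 4-0 = 4.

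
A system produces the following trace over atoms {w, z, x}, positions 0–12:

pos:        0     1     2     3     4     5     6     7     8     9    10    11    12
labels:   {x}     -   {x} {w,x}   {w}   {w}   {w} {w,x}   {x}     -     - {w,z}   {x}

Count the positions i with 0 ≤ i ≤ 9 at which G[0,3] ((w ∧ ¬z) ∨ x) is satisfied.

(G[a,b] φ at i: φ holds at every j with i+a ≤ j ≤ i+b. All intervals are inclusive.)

4

Evaluate at each i in [0,9]:
  i=0: ✗ (fails at j=1)
  i=1: ✗ (fails at j=1)
  i=2: ✓ (all of [2,5])
  i=3: ✓ (all of [3,6])
  i=4: ✓ (all of [4,7])
  i=5: ✓ (all of [5,8])
  i=6: ✗ (fails at j=9)
  i=7: ✗ (fails at j=9)
  i=8: ✗ (fails at j=9)
  i=9: ✗ (fails at j=9)
Positions where it holds: {2, 3, 4, 5} → 4.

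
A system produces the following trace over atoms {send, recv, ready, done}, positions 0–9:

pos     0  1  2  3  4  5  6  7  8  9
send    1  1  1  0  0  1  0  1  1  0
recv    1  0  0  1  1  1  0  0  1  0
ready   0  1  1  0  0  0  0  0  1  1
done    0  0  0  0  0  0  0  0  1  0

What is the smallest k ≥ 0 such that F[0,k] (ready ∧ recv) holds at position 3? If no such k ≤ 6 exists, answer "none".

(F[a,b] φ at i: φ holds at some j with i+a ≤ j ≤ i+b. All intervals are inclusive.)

5

Scan j = 3,4,… for (ready ∧ recv):
  j=3: fails
  j=4: fails
  j=5: fails
  j=6: fails
  j=7: fails
  j=8: holds
First hit at j=8, so smallest k = 8-3 = 5.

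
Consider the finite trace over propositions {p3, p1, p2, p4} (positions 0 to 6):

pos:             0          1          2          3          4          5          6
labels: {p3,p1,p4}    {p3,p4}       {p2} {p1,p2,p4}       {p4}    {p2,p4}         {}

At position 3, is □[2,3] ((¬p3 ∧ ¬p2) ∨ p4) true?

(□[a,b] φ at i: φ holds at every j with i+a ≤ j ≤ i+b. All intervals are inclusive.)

Check ((¬p3 ∧ ¬p2) ∨ p4) at every j in [5,6]:
  j=5: true
  j=6: true
All positions satisfy it → formula holds.

Holds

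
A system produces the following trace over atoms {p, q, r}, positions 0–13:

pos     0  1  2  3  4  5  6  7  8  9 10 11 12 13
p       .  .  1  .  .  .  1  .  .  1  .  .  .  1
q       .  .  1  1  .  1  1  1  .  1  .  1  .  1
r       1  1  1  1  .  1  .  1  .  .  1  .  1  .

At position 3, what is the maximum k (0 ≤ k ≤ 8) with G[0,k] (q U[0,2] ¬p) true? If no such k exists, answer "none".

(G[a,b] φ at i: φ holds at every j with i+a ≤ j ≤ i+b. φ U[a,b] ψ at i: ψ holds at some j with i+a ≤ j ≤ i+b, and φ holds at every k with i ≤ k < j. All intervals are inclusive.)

(q U[0,2] ¬p) must hold from j=3 onward; find where it first fails.
  j=3: holds
  j=4: holds
  j=5: holds
  j=6: holds
  j=7: holds
  j=8: holds
  j=9: holds
  j=10: holds
  j=11: holds
Holds through j=11; largest k = 8.

8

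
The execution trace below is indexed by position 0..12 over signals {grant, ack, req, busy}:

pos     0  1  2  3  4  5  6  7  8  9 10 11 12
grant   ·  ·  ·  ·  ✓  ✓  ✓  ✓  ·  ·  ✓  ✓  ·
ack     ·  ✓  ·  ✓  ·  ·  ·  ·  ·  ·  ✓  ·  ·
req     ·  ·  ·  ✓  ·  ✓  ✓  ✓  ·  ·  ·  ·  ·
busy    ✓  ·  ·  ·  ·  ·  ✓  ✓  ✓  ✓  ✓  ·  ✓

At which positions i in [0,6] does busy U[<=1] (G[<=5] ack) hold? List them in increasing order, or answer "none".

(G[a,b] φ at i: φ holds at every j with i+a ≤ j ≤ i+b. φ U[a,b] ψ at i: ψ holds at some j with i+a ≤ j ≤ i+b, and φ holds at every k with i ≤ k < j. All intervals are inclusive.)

none

Evaluate at each i in [0,6]:
  i=0: ✗ (no rhs in [0,1])
  i=1: ✗ (no rhs in [1,2])
  i=2: ✗ (no rhs in [2,3])
  i=3: ✗ (no rhs in [3,4])
  i=4: ✗ (no rhs in [4,5])
  i=5: ✗ (no rhs in [5,6])
  i=6: ✗ (no rhs in [6,7])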